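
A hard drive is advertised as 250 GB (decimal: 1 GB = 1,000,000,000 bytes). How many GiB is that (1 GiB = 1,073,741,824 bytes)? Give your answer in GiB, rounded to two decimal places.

250 GB = 250 × 10^9 bytes = 250,000,000,000 bytes
1 GiB = 1,073,741,824 bytes
250,000,000,000 / 1,073,741,824 = 232.83 GiB

232.83 GiB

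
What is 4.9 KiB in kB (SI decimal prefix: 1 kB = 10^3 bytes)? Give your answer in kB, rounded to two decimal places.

5.02 kB

4.9 KiB = 4.9 × 2^10 bytes = 5,017.6 bytes
1 kB = 1,000 bytes
5,017.6 / 1,000 = 5.02 kB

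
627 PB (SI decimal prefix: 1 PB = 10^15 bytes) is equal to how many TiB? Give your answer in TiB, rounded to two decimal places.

627 PB = 627 × 10^15 bytes = 627,000,000,000,000,000 bytes
1 TiB = 2^40 bytes = 1,099,511,627,776 bytes
627,000,000,000,000,000 / 1,099,511,627,776 = 570,253.18 TiB

570,253.18 TiB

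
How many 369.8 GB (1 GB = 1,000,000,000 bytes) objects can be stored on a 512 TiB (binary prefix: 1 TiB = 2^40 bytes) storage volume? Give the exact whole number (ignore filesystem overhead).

1,522

Capacity: 512 TiB = 562,949,953,421,312 bytes
Per item: 369.8 GB = 369,800,000,000 bytes
⌊562,949,953,421,312 / 369,800,000,000⌋ = 1,522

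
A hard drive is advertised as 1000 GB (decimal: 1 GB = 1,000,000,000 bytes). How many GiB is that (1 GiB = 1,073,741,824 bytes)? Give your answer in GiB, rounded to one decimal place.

1000 GB = 1000 × 10^9 bytes = 1,000,000,000,000 bytes
1 GiB = 2^30 bytes = 1,073,741,824 bytes
1,000,000,000,000 / 1,073,741,824 = 931.3 GiB

931.3 GiB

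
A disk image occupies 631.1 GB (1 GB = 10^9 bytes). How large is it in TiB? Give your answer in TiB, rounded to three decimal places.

0.574 TiB

631.1 GB = 631.1 × 10^9 bytes = 631,100,000,000 bytes
1 TiB = 2^40 bytes = 1,099,511,627,776 bytes
631,100,000,000 / 1,099,511,627,776 = 0.574 TiB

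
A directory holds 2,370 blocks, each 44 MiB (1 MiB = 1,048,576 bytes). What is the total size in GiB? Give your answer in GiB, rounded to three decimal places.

101.836 GiB

Total = 2,370 × 44 MiB = 104,280 MiB
= 104,280 × 1,048,576 bytes = 109,345,505,280 bytes
1 GiB = 1,073,741,824 bytes
109,345,505,280 / 1,073,741,824 = 101.836 GiB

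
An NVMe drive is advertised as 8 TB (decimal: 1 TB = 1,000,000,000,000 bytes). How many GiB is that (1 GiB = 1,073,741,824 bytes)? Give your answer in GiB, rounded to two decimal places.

7,450.58 GiB

8 TB × 1,000,000,000,000 bytes/TB = 8,000,000,000,000 bytes
1 GiB = 1,073,741,824 bytes
8,000,000,000,000 / 1,073,741,824 = 7,450.58 GiB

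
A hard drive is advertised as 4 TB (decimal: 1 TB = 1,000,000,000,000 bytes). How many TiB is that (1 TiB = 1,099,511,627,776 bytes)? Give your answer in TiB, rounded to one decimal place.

4 TB = 4 × 10^12 bytes = 4,000,000,000,000 bytes
1 TiB = 2^40 bytes = 1,099,511,627,776 bytes
4,000,000,000,000 / 1,099,511,627,776 = 3.6 TiB

3.6 TiB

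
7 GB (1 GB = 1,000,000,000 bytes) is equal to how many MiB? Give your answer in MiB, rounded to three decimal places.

7 GB × 1,000,000,000 bytes/GB = 7,000,000,000 bytes
1 MiB = 1,048,576 bytes
7,000,000,000 / 1,048,576 = 6,675.720 MiB

6,675.720 MiB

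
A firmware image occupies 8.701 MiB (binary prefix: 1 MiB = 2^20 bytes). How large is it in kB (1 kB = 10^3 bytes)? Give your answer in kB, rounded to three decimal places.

8.701 MiB = 8.701 × 2^20 bytes = 9,123,659.776 bytes
1 kB = 1,000 bytes
9,123,659.776 / 1,000 = 9,123.660 kB

9,123.660 kB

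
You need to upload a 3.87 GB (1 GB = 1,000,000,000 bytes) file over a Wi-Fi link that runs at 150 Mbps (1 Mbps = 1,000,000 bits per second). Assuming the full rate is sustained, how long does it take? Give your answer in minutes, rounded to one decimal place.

3.87 GB = 3,870,000,000 bytes = 30,960,000,000 bits
150 Mbps = 150,000,000 bits/s
time = 30,960,000,000 / 150,000,000 = 206.40 s
206.40 s / 60 = 3.4 minutes

3.4 minutes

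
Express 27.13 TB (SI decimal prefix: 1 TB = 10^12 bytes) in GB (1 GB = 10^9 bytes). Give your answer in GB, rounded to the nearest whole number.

27.13 TB = 27.13 × 10^12 bytes = 27,130,000,000,000 bytes
1 GB = 1,000,000,000 bytes
27,130,000,000,000 / 1,000,000,000 = 27,130 GB

27,130 GB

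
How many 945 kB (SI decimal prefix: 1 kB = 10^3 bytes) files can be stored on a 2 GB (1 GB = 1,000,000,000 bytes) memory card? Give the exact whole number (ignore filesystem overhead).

2,116

Capacity: 2 GB = 2,000,000,000 bytes
Per item: 945 kB = 945,000 bytes
⌊2,000,000,000 / 945,000⌋ = 2,116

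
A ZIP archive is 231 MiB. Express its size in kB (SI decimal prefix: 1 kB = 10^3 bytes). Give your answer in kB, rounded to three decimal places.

231 MiB = 231 × 2^20 bytes = 242,221,056 bytes
1 kB = 10^3 bytes = 1,000 bytes
242,221,056 / 1,000 = 242,221.056 kB

242,221.056 kB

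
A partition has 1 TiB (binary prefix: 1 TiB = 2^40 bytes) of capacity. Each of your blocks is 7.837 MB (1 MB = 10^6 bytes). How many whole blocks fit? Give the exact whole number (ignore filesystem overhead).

140,297

Capacity: 1 TiB = 1,099,511,627,776 bytes
Per item: 7.837 MB = 7,837,000 bytes
⌊1,099,511,627,776 / 7,837,000⌋ = 140,297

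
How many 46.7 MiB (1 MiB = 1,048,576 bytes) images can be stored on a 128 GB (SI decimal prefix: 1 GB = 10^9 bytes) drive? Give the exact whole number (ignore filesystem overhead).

2,613

Capacity: 128 GB = 128,000,000,000 bytes
Per item: 46.7 MiB = 48,968,499.2 bytes
⌊128,000,000,000 / 48,968,499.2⌋ = 2,613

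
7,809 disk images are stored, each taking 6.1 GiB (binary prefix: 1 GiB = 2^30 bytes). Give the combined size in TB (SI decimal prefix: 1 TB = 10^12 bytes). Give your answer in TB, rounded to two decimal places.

51.15 TB

Total = 7,809 × 6.1 GiB = 47634.9 GiB
= 47634.9 × 1,073,741,824 bytes = 51,147,584,412,057.6 bytes
1 TB = 1,000,000,000,000 bytes
51,147,584,412,057.6 / 1,000,000,000,000 = 51.15 TB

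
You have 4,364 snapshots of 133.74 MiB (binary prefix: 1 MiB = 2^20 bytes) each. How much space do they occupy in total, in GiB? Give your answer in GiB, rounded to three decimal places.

569.962 GiB

Total = 4,364 × 133.74 MiB = 583641.36 MiB
= 583641.36 × 1,048,576 bytes = 611,992,322,703.36 bytes
1 GiB = 1,073,741,824 bytes
611,992,322,703.36 / 1,073,741,824 = 569.962 GiB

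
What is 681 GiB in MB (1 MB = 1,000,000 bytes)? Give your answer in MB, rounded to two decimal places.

681 GiB = 681 × 2^30 bytes = 731,218,182,144 bytes
1 MB = 1,000,000 bytes
731,218,182,144 / 1,000,000 = 731,218.18 MB

731,218.18 MB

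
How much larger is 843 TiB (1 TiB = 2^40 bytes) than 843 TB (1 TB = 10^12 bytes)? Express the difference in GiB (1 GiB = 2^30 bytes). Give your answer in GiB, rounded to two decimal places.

843 TiB = 843 × 1,099,511,627,776 = 926,888,302,215,168 bytes
843 TB = 843 × 1,000,000,000,000 = 843,000,000,000,000 bytes
difference = 83,888,302,215,168 bytes
83,888,302,215,168 / 1,073,741,824 = 78,127.07 GiB

78,127.07 GiB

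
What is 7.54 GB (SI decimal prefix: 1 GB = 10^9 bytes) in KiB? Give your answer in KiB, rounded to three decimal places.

7,363,281.250 KiB

7.54 GB = 7.54 × 10^9 bytes = 7,540,000,000 bytes
1 KiB = 1,024 bytes
7,540,000,000 / 1,024 = 7,363,281.250 KiB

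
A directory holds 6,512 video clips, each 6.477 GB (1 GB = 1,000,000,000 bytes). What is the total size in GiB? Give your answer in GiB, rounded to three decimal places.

39,281.532 GiB

Total = 6,512 × 6.477 GB = 42178.224 GB
= 42178.224 × 1,000,000,000 bytes = 42,178,224,000,000 bytes
1 GiB = 1,073,741,824 bytes
42,178,224,000,000 / 1,073,741,824 = 39,281.532 GiB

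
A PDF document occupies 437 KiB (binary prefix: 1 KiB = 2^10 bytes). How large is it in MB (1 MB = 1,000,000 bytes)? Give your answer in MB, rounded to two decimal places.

0.45 MB

437 KiB = 437 × 2^10 bytes = 447,488 bytes
1 MB = 10^6 bytes = 1,000,000 bytes
447,488 / 1,000,000 = 0.45 MB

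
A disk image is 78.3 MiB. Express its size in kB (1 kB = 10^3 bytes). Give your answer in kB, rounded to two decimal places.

82,103.50 kB

78.3 MiB = 78.3 × 2^20 bytes = 82,103,500.8 bytes
1 kB = 10^3 bytes = 1,000 bytes
82,103,500.8 / 1,000 = 82,103.50 kB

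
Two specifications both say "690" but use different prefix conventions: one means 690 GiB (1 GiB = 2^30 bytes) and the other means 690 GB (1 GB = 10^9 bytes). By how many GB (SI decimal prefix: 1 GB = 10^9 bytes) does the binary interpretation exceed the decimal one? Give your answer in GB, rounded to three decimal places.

690 GiB = 690 × 1,073,741,824 = 740,881,858,560 bytes
690 GB = 690 × 1,000,000,000 = 690,000,000,000 bytes
difference = 50,881,858,560 bytes
50,881,858,560 / 1,000,000,000 = 50.882 GB

50.882 GB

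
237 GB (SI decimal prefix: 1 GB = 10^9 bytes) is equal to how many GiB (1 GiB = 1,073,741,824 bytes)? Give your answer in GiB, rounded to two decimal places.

237 GB = 237 × 10^9 bytes = 237,000,000,000 bytes
1 GiB = 1,073,741,824 bytes
237,000,000,000 / 1,073,741,824 = 220.72 GiB

220.72 GiB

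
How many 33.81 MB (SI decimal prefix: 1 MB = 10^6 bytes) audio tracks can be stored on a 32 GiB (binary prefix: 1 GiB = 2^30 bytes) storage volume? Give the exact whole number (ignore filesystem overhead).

Capacity: 32 GiB = 34,359,738,368 bytes
Per item: 33.81 MB = 33,810,000 bytes
⌊34,359,738,368 / 33,810,000⌋ = 1,016

1,016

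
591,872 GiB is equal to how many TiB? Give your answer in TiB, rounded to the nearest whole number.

591,872 GiB × 1,073,741,824 bytes/GiB = 635,517,720,854,528 bytes
1 TiB = 2^40 bytes = 1,099,511,627,776 bytes
635,517,720,854,528 / 1,099,511,627,776 = 578 TiB

578 TiB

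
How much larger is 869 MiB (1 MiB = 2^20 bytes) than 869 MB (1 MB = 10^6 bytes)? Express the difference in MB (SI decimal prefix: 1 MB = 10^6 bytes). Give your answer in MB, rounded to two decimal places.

869 MiB = 869 × 1,048,576 = 911,212,544 bytes
869 MB = 869 × 1,000,000 = 869,000,000 bytes
difference = 42,212,544 bytes
42,212,544 / 1,000,000 = 42.21 MB

42.21 MB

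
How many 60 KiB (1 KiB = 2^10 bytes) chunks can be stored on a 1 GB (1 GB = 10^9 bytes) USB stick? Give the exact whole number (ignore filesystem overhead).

16,276

Capacity: 1 GB = 1,000,000,000 bytes
Per item: 60 KiB = 61,440 bytes
⌊1,000,000,000 / 61,440⌋ = 16,276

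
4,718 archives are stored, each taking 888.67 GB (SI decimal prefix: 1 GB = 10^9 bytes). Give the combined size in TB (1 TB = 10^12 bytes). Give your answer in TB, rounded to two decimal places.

Total = 4,718 × 888.67 GB = 4192745.06 GB
= 4192745.06 × 1,000,000,000 bytes = 4,192,745,060,000,000 bytes
1 TB = 1,000,000,000,000 bytes
4,192,745,060,000,000 / 1,000,000,000,000 = 4,192.75 TB

4,192.75 TB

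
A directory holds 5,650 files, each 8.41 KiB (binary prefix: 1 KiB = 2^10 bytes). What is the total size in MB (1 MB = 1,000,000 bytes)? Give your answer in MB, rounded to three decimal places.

Total = 5,650 × 8.41 KiB = 47516.5 KiB
= 47516.5 × 1,024 bytes = 48,656,896 bytes
1 MB = 1,000,000 bytes
48,656,896 / 1,000,000 = 48.657 MB

48.657 MB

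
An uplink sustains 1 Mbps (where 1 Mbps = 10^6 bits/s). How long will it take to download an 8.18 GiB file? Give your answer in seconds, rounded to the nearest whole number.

8.18 GiB = 8,783,208,120.32 bytes = 70,265,664,962.56 bits
1 Mbps = 1,000,000 bits/s
time = 70,265,664,962.56 / 1,000,000 = 70,266 s

70,266 seconds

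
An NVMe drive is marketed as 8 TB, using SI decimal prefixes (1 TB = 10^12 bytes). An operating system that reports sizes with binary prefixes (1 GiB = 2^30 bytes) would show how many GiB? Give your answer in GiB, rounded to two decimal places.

8 TB × 1,000,000,000,000 bytes/TB = 8,000,000,000,000 bytes
1 GiB = 1,073,741,824 bytes
8,000,000,000,000 / 1,073,741,824 = 7,450.58 GiB

7,450.58 GiB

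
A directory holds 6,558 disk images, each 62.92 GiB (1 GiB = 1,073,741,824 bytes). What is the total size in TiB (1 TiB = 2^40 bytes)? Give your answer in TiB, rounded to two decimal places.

Total = 6,558 × 62.92 GiB = 412629.36 GiB
= 412629.36 × 1,073,741,824 bytes = 443,057,401,642,352.64 bytes
1 TiB = 1,099,511,627,776 bytes
443,057,401,642,352.64 / 1,099,511,627,776 = 402.96 TiB

402.96 TiB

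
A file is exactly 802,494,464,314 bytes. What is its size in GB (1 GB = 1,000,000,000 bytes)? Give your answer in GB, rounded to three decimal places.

802,494,464,314 bytes given.
1 GB = 1,000,000,000 bytes
802,494,464,314 / 1,000,000,000 = 802.494 GB

802.494 GB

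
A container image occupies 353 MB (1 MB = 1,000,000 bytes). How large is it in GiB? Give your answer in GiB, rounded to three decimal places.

353 MB = 353 × 10^6 bytes = 353,000,000 bytes
1 GiB = 2^30 bytes = 1,073,741,824 bytes
353,000,000 / 1,073,741,824 = 0.329 GiB

0.329 GiB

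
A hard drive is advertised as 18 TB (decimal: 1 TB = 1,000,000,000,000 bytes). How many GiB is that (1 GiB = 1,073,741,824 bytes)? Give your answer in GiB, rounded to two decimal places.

16,763.81 GiB

18 TB × 1,000,000,000,000 bytes/TB = 18,000,000,000,000 bytes
1 GiB = 2^30 bytes = 1,073,741,824 bytes
18,000,000,000,000 / 1,073,741,824 = 16,763.81 GiB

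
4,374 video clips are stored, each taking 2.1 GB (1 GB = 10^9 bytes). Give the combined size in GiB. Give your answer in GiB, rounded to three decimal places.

8,554.570 GiB

Total = 4,374 × 2.1 GB = 9185.4 GB
= 9185.4 × 1,000,000,000 bytes = 9,185,400,000,000 bytes
1 GiB = 1,073,741,824 bytes
9,185,400,000,000 / 1,073,741,824 = 8,554.570 GiB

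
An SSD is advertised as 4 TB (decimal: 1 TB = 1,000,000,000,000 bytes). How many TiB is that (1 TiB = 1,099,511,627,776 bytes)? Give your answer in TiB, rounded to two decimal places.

4 TB = 4 × 10^12 bytes = 4,000,000,000,000 bytes
1 TiB = 2^40 bytes = 1,099,511,627,776 bytes
4,000,000,000,000 / 1,099,511,627,776 = 3.64 TiB

3.64 TiB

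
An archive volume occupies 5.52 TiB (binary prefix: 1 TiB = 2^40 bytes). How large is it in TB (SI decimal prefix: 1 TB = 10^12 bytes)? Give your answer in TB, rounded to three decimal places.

6.069 TB

5.52 TiB × 1,099,511,627,776 bytes/TiB = 6,069,304,185,323.52 bytes
1 TB = 10^12 bytes = 1,000,000,000,000 bytes
6,069,304,185,323.52 / 1,000,000,000,000 = 6.069 TB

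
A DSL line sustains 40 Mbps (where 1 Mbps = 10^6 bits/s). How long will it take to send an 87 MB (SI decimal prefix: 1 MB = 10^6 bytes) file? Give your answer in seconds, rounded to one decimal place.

87 MB = 87,000,000 bytes = 696,000,000 bits
40 Mbps = 40,000,000 bits/s
time = 696,000,000 / 40,000,000 = 17.4 s

17.4 seconds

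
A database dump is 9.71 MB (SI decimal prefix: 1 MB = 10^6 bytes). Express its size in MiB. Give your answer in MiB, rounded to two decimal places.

9.26 MiB

9.71 MB = 9.71 × 10^6 bytes = 9,710,000 bytes
1 MiB = 2^20 bytes = 1,048,576 bytes
9,710,000 / 1,048,576 = 9.26 MiB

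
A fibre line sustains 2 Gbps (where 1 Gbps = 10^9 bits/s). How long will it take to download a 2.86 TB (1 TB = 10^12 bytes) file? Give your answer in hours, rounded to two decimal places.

2.86 TB = 2,860,000,000,000 bytes = 22,880,000,000,000 bits
2 Gbps = 2,000,000,000 bits/s
time = 22,880,000,000,000 / 2,000,000,000 = 11,440.0000 s
11,440.0000 s / 3600 = 3.18 hours

3.18 hours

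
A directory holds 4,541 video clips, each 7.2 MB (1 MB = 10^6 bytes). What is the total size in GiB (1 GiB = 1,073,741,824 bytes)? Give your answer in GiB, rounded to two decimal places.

30.45 GiB

Total = 4,541 × 7.2 MB = 32695.2 MB
= 32695.2 × 1,000,000 bytes = 32,695,200,000 bytes
1 GiB = 1,073,741,824 bytes
32,695,200,000 / 1,073,741,824 = 30.45 GiB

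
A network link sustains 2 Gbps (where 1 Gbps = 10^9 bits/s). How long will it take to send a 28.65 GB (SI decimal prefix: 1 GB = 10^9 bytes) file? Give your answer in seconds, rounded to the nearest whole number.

115 seconds

28.65 GB = 28,650,000,000 bytes = 229,200,000,000 bits
2 Gbps = 2,000,000,000 bits/s
time = 229,200,000,000 / 2,000,000,000 = 115 s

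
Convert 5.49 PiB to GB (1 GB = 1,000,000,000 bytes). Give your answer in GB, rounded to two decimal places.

5.49 PiB = 5.49 × 2^50 bytes = 6,181,190,488,566,005.76 bytes
1 GB = 10^9 bytes = 1,000,000,000 bytes
6,181,190,488,566,005.76 / 1,000,000,000 = 6,181,190.49 GB

6,181,190.49 GB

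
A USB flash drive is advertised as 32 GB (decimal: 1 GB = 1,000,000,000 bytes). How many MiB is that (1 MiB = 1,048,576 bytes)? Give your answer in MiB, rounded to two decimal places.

30,517.58 MiB

32 GB × 1,000,000,000 bytes/GB = 32,000,000,000 bytes
1 MiB = 2^20 bytes = 1,048,576 bytes
32,000,000,000 / 1,048,576 = 30,517.58 MiB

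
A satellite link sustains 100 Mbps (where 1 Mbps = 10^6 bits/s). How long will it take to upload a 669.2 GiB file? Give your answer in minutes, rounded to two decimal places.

669.2 GiB = 718,548,028,620.8 bytes = 5,748,384,228,966.4 bits
100 Mbps = 100,000,000 bits/s
time = 5,748,384,228,966.4 / 100,000,000 = 57,483.842 s
57,483.842 s / 60 = 958.06 minutes

958.06 minutes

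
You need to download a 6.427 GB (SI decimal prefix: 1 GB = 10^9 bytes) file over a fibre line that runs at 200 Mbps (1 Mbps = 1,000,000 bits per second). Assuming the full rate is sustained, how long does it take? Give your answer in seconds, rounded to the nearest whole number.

257 seconds

6.427 GB = 6,427,000,000 bytes = 51,416,000,000 bits
200 Mbps = 200,000,000 bits/s
time = 51,416,000,000 / 200,000,000 = 257 s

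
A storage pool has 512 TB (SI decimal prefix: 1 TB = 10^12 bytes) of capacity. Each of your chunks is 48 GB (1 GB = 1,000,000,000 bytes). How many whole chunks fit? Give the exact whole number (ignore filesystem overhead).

10,666

Capacity: 512 TB = 512,000,000,000,000 bytes
Per item: 48 GB = 48,000,000,000 bytes
⌊512,000,000,000,000 / 48,000,000,000⌋ = 10,666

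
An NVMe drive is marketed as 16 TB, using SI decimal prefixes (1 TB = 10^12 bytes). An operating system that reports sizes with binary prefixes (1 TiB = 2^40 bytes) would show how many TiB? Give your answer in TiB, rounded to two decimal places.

14.55 TiB

16 TB × 1,000,000,000,000 bytes/TB = 16,000,000,000,000 bytes
1 TiB = 1,099,511,627,776 bytes
16,000,000,000,000 / 1,099,511,627,776 = 14.55 TiB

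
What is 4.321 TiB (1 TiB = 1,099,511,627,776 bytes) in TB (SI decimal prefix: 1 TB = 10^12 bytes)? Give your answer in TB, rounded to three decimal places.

4.321 TiB = 4.321 × 2^40 bytes = 4,750,989,743,620.096 bytes
1 TB = 10^12 bytes = 1,000,000,000,000 bytes
4,750,989,743,620.096 / 1,000,000,000,000 = 4.751 TB

4.751 TB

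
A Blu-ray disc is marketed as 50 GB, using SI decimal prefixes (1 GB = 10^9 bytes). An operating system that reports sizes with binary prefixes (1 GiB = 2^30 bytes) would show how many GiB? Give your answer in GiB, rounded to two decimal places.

50 GB × 1,000,000,000 bytes/GB = 50,000,000,000 bytes
1 GiB = 1,073,741,824 bytes
50,000,000,000 / 1,073,741,824 = 46.57 GiB

46.57 GiB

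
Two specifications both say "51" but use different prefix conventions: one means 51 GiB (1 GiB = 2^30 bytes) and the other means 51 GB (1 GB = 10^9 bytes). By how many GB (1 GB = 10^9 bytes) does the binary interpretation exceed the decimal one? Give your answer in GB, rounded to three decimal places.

51 GiB = 51 × 1,073,741,824 = 54,760,833,024 bytes
51 GB = 51 × 1,000,000,000 = 51,000,000,000 bytes
difference = 3,760,833,024 bytes
3,760,833,024 / 1,000,000,000 = 3.761 GB

3.761 GB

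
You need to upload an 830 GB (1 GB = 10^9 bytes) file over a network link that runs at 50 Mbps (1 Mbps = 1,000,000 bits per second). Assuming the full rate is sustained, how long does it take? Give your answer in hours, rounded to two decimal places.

36.89 hours

830 GB = 830,000,000,000 bytes = 6,640,000,000,000 bits
50 Mbps = 50,000,000 bits/s
time = 6,640,000,000,000 / 50,000,000 = 132,800.0000 s
132,800.0000 s / 3600 = 36.89 hours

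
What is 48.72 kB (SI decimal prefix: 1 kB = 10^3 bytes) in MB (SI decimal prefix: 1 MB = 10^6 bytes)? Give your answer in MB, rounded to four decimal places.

0.0487 MB

48.72 kB = 48.72 × 10^3 bytes = 48,720 bytes
1 MB = 10^6 bytes = 1,000,000 bytes
48,720 / 1,000,000 = 0.0487 MB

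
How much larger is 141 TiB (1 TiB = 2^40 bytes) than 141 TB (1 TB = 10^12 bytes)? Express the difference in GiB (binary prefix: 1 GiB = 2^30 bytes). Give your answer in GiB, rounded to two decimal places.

13,067.52 GiB

141 TiB = 141 × 1,099,511,627,776 = 155,031,139,516,416 bytes
141 TB = 141 × 1,000,000,000,000 = 141,000,000,000,000 bytes
difference = 14,031,139,516,416 bytes
14,031,139,516,416 / 1,073,741,824 = 13,067.52 GiB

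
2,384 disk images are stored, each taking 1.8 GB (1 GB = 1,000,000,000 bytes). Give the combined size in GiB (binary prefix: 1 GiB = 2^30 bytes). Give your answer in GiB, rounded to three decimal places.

Total = 2,384 × 1.8 GB = 4291.2 GB
= 4291.2 × 1,000,000,000 bytes = 4,291,200,000,000 bytes
1 GiB = 1,073,741,824 bytes
4,291,200,000,000 / 1,073,741,824 = 3,996.491 GiB

3,996.491 GiB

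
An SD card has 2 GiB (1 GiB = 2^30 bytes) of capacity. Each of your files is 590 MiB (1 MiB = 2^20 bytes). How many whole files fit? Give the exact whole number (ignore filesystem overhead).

3

Capacity: 2 GiB = 2,147,483,648 bytes
Per item: 590 MiB = 618,659,840 bytes
⌊2,147,483,648 / 618,659,840⌋ = 3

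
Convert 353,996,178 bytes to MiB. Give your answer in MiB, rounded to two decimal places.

353,996,178 bytes given.
1 MiB = 2^20 bytes = 1,048,576 bytes
353,996,178 / 1,048,576 = 337.60 MiB

337.60 MiB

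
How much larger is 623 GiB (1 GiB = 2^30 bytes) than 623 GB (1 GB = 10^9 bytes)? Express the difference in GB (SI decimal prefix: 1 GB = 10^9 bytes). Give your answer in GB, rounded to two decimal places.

623 GiB = 623 × 1,073,741,824 = 668,941,156,352 bytes
623 GB = 623 × 1,000,000,000 = 623,000,000,000 bytes
difference = 45,941,156,352 bytes
45,941,156,352 / 1,000,000,000 = 45.94 GB

45.94 GB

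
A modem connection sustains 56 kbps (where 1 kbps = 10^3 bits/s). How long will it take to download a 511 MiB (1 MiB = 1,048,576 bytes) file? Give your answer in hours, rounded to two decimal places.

21.26 hours

511 MiB = 535,822,336 bytes = 4,286,578,688 bits
56 kbps = 56,000 bits/s
time = 4,286,578,688 / 56,000 = 76,546.0480 s
76,546.0480 s / 3600 = 21.26 hours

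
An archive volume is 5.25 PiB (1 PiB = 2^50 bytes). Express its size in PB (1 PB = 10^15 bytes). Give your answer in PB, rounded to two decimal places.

5.91 PB

5.25 PiB × 1,125,899,906,842,624 bytes/PiB = 5,910,974,510,923,776 bytes
1 PB = 10^15 bytes = 1,000,000,000,000,000 bytes
5,910,974,510,923,776 / 1,000,000,000,000,000 = 5.91 PB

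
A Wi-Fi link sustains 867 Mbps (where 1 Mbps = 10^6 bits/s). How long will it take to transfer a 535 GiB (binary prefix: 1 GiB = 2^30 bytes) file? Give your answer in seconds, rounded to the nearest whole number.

5,301 seconds

535 GiB = 574,451,875,840 bytes = 4,595,615,006,720 bits
867 Mbps = 867,000,000 bits/s
time = 4,595,615,006,720 / 867,000,000 = 5,301 s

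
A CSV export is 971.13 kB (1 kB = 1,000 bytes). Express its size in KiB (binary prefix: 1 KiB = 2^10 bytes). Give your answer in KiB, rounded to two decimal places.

948.37 KiB

971.13 kB × 1,000 bytes/kB = 971,130 bytes
1 KiB = 1,024 bytes
971,130 / 1,024 = 948.37 KiB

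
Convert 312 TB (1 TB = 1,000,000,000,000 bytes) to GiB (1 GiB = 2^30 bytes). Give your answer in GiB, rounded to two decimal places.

312 TB = 312 × 10^12 bytes = 312,000,000,000,000 bytes
1 GiB = 2^30 bytes = 1,073,741,824 bytes
312,000,000,000,000 / 1,073,741,824 = 290,572.64 GiB

290,572.64 GiB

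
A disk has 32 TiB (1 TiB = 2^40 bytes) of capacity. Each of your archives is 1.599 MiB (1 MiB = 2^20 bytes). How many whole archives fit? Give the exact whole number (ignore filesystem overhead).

20,984,635

Capacity: 32 TiB = 35,184,372,088,832 bytes
Per item: 1.599 MiB = 1,676,673.024 bytes
⌊35,184,372,088,832 / 1,676,673.024⌋ = 20,984,635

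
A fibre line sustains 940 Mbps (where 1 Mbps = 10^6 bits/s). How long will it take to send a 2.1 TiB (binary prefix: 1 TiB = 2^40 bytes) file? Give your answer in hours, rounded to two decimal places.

5.46 hours

2.1 TiB = 2,308,974,418,329.6 bytes = 18,471,795,346,636.8 bits
940 Mbps = 940,000,000 bits/s
time = 18,471,795,346,636.8 / 940,000,000 = 19,650.8461 s
19,650.8461 s / 3600 = 5.46 hours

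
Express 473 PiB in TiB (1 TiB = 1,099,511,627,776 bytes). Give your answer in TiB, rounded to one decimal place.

473 PiB × 1,125,899,906,842,624 bytes/PiB = 532,550,655,936,561,152 bytes
1 TiB = 2^40 bytes = 1,099,511,627,776 bytes
532,550,655,936,561,152 / 1,099,511,627,776 = 484,352.0 TiB

484,352.0 TiB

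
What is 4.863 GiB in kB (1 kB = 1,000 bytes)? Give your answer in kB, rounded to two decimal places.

4.863 GiB = 4.863 × 2^30 bytes = 5,221,606,490.112 bytes
1 kB = 10^3 bytes = 1,000 bytes
5,221,606,490.112 / 1,000 = 5,221,606.49 kB

5,221,606.49 kB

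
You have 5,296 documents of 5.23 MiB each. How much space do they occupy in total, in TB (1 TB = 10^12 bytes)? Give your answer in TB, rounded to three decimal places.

Total = 5,296 × 5.23 MiB = 27698.08 MiB
= 27698.08 × 1,048,576 bytes = 29,043,541,934.08 bytes
1 TB = 1,000,000,000,000 bytes
29,043,541,934.08 / 1,000,000,000,000 = 0.029 TB

0.029 TB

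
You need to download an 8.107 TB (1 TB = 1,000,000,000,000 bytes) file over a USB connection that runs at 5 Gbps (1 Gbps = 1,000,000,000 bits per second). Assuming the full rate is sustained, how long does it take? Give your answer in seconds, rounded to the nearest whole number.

8.107 TB = 8,107,000,000,000 bytes = 64,856,000,000,000 bits
5 Gbps = 5,000,000,000 bits/s
time = 64,856,000,000,000 / 5,000,000,000 = 12,971 s

12,971 seconds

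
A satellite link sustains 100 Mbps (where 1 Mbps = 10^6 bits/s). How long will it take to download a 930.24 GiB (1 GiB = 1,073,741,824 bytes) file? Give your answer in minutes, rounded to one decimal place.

930.24 GiB = 998,837,594,357.76 bytes = 7,990,700,754,862.08 bits
100 Mbps = 100,000,000 bits/s
time = 7,990,700,754,862.08 / 100,000,000 = 79,907.01 s
79,907.01 s / 60 = 1,331.8 minutes

1,331.8 minutes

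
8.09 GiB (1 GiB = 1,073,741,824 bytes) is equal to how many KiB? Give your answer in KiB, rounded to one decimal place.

8,482,979.8 KiB

8.09 GiB × 1,073,741,824 bytes/GiB = 8,686,571,356.16 bytes
1 KiB = 2^10 bytes = 1,024 bytes
8,686,571,356.16 / 1,024 = 8,482,979.8 KiB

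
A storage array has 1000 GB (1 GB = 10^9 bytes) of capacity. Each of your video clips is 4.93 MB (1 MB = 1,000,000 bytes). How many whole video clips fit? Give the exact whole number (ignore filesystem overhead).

Capacity: 1000 GB = 1,000,000,000,000 bytes
Per item: 4.93 MB = 4,930,000 bytes
⌊1,000,000,000,000 / 4,930,000⌋ = 202,839

202,839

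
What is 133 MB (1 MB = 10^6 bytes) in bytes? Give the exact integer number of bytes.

133 × 1,000,000 = 133,000,000 bytes  (1 MB = 10^6 bytes)

133,000,000 bytes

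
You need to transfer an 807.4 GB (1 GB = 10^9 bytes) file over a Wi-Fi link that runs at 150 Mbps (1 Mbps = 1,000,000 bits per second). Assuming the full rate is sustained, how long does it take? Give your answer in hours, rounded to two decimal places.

11.96 hours

807.4 GB = 807,400,000,000 bytes = 6,459,200,000,000 bits
150 Mbps = 150,000,000 bits/s
time = 6,459,200,000,000 / 150,000,000 = 43,061.3333 s
43,061.3333 s / 3600 = 11.96 hours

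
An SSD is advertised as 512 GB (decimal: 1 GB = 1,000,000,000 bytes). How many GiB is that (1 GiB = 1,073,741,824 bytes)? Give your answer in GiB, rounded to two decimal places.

476.84 GiB

512 GB = 512 × 10^9 bytes = 512,000,000,000 bytes
1 GiB = 2^30 bytes = 1,073,741,824 bytes
512,000,000,000 / 1,073,741,824 = 476.84 GiB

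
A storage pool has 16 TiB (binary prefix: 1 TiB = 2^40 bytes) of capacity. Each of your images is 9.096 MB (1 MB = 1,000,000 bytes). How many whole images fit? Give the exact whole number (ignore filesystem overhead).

Capacity: 16 TiB = 17,592,186,044,416 bytes
Per item: 9.096 MB = 9,096,000 bytes
⌊17,592,186,044,416 / 9,096,000⌋ = 1,934,057

1,934,057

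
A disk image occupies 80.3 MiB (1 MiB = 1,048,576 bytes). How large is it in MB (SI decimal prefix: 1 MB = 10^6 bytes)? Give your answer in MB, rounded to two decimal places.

84.20 MB

80.3 MiB = 80.3 × 2^20 bytes = 84,200,652.8 bytes
1 MB = 1,000,000 bytes
84,200,652.8 / 1,000,000 = 84.20 MB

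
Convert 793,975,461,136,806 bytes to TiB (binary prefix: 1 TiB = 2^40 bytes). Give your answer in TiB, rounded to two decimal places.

793,975,461,136,806 bytes given.
1 TiB = 1,099,511,627,776 bytes
793,975,461,136,806 / 1,099,511,627,776 = 722.12 TiB

722.12 TiB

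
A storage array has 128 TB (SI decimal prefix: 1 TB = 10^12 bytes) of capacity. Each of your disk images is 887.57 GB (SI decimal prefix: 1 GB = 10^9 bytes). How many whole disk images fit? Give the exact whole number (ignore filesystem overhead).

144

Capacity: 128 TB = 128,000,000,000,000 bytes
Per item: 887.57 GB = 887,570,000,000 bytes
⌊128,000,000,000,000 / 887,570,000,000⌋ = 144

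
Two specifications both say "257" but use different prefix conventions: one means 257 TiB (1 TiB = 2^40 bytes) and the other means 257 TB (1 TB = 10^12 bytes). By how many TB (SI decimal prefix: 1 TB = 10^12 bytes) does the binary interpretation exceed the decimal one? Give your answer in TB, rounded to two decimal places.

257 TiB = 257 × 1,099,511,627,776 = 282,574,488,338,432 bytes
257 TB = 257 × 1,000,000,000,000 = 257,000,000,000,000 bytes
difference = 25,574,488,338,432 bytes
25,574,488,338,432 / 1,000,000,000,000 = 25.57 TB

25.57 TB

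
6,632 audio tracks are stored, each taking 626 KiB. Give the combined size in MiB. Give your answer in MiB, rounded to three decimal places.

Total = 6,632 × 626 KiB = 4,151,632 KiB
= 4,151,632 × 1,024 bytes = 4,251,271,168 bytes
1 MiB = 1,048,576 bytes
4,251,271,168 / 1,048,576 = 4,054.328 MiB

4,054.328 MiB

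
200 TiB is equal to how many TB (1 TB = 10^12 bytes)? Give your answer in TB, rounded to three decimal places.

200 TiB × 1,099,511,627,776 bytes/TiB = 219,902,325,555,200 bytes
1 TB = 10^12 bytes = 1,000,000,000,000 bytes
219,902,325,555,200 / 1,000,000,000,000 = 219.902 TB

219.902 TB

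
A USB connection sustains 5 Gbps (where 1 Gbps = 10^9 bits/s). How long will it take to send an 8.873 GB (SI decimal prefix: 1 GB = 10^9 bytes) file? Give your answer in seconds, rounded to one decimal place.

8.873 GB = 8,873,000,000 bytes = 70,984,000,000 bits
5 Gbps = 5,000,000,000 bits/s
time = 70,984,000,000 / 5,000,000,000 = 14.2 s

14.2 seconds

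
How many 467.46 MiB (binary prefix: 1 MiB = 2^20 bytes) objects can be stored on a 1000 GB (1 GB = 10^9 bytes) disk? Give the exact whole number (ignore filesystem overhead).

Capacity: 1000 GB = 1,000,000,000,000 bytes
Per item: 467.46 MiB = 490,167,336.96 bytes
⌊1,000,000,000,000 / 490,167,336.96⌋ = 2,040

2,040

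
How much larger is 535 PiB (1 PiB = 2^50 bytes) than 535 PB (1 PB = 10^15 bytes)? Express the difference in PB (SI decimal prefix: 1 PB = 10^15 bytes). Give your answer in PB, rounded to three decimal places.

67.356 PB

535 PiB = 535 × 1,125,899,906,842,624 = 602,356,450,160,803,840 bytes
535 PB = 535 × 1,000,000,000,000,000 = 535,000,000,000,000,000 bytes
difference = 67,356,450,160,803,840 bytes
67,356,450,160,803,840 / 1,000,000,000,000,000 = 67.356 PB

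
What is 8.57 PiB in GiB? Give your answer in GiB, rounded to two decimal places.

8.57 PiB = 8.57 × 2^50 bytes = 9,648,962,201,641,287.68 bytes
1 GiB = 2^30 bytes = 1,073,741,824 bytes
9,648,962,201,641,287.68 / 1,073,741,824 = 8,986,296.32 GiB

8,986,296.32 GiB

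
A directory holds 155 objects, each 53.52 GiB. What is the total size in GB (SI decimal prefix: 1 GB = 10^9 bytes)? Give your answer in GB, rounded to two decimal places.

Total = 155 × 53.52 GiB = 8295.6 GiB
= 8295.6 × 1,073,741,824 bytes = 8,907,332,675,174.4 bytes
1 GB = 1,000,000,000 bytes
8,907,332,675,174.4 / 1,000,000,000 = 8,907.33 GB

8,907.33 GB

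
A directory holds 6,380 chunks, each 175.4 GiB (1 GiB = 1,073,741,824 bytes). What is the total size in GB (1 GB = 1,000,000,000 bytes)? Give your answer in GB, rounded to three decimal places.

Total = 6,380 × 175.4 GiB = 1,119,052 GiB
= 1,119,052 × 1,073,741,824 bytes = 1,201,572,935,630,848 bytes
1 GB = 1,000,000,000 bytes
1,201,572,935,630,848 / 1,000,000,000 = 1,201,572.936 GB

1,201,572.936 GB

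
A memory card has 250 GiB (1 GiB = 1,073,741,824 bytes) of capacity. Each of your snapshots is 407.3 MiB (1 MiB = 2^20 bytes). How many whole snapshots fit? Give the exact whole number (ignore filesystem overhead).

628

Capacity: 250 GiB = 268,435,456,000 bytes
Per item: 407.3 MiB = 427,085,004.8 bytes
⌊268,435,456,000 / 427,085,004.8⌋ = 628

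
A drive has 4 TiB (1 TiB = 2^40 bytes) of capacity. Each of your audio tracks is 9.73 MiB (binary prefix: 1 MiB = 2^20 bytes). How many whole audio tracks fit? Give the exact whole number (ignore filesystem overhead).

Capacity: 4 TiB = 4,398,046,511,104 bytes
Per item: 9.73 MiB = 10,202,644.48 bytes
⌊4,398,046,511,104 / 10,202,644.48⌋ = 431,069

431,069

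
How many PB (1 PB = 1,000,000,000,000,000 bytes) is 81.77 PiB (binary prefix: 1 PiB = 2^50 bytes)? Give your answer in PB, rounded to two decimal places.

92.06 PB

81.77 PiB = 81.77 × 2^50 bytes = 92,064,835,382,521,364.48 bytes
1 PB = 1,000,000,000,000,000 bytes
92,064,835,382,521,364.48 / 1,000,000,000,000,000 = 92.06 PB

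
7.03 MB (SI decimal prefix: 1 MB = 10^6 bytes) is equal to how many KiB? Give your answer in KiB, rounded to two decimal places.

7.03 MB = 7.03 × 10^6 bytes = 7,030,000 bytes
1 KiB = 2^10 bytes = 1,024 bytes
7,030,000 / 1,024 = 6,865.23 KiB

6,865.23 KiB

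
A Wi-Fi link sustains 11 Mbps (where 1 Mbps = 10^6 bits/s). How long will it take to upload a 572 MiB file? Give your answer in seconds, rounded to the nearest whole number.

572 MiB = 599,785,472 bytes = 4,798,283,776 bits
11 Mbps = 11,000,000 bits/s
time = 4,798,283,776 / 11,000,000 = 436 s

436 seconds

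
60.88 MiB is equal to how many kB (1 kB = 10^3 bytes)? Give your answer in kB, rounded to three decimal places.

60.88 MiB = 60.88 × 2^20 bytes = 63,837,306.88 bytes
1 kB = 10^3 bytes = 1,000 bytes
63,837,306.88 / 1,000 = 63,837.307 kB

63,837.307 kB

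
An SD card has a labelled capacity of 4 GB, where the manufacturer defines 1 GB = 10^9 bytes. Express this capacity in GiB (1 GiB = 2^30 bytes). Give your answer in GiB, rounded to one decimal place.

4 GB = 4 × 10^9 bytes = 4,000,000,000 bytes
1 GiB = 2^30 bytes = 1,073,741,824 bytes
4,000,000,000 / 1,073,741,824 = 3.7 GiB

3.7 GiB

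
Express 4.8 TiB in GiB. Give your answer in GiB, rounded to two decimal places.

4.8 TiB = 4.8 × 2^40 bytes = 5,277,655,813,324.8 bytes
1 GiB = 2^30 bytes = 1,073,741,824 bytes
5,277,655,813,324.8 / 1,073,741,824 = 4,915.20 GiB

4,915.20 GiB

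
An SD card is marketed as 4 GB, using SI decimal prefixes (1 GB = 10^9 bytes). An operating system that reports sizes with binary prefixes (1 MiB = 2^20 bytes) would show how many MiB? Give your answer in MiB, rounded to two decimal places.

3,814.70 MiB

4 GB × 1,000,000,000 bytes/GB = 4,000,000,000 bytes
1 MiB = 2^20 bytes = 1,048,576 bytes
4,000,000,000 / 1,048,576 = 3,814.70 MiB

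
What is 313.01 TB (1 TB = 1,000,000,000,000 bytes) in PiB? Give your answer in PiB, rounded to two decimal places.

0.28 PiB

313.01 TB = 313.01 × 10^12 bytes = 313,010,000,000,000 bytes
1 PiB = 2^50 bytes = 1,125,899,906,842,624 bytes
313,010,000,000,000 / 1,125,899,906,842,624 = 0.28 PiB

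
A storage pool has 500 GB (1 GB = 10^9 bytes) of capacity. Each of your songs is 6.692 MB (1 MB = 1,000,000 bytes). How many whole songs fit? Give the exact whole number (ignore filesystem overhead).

74,716

Capacity: 500 GB = 500,000,000,000 bytes
Per item: 6.692 MB = 6,692,000 bytes
⌊500,000,000,000 / 6,692,000⌋ = 74,716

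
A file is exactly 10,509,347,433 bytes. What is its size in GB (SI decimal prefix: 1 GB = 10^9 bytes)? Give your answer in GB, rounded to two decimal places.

10.51 GB

10,509,347,433 bytes given.
1 GB = 1,000,000,000 bytes
10,509,347,433 / 1,000,000,000 = 10.51 GB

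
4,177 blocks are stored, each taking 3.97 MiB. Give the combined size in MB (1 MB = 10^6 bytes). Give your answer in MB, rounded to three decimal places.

17,388.211 MB

Total = 4,177 × 3.97 MiB = 16582.69 MiB
= 16582.69 × 1,048,576 bytes = 17,388,210,749.44 bytes
1 MB = 1,000,000 bytes
17,388,210,749.44 / 1,000,000 = 17,388.211 MB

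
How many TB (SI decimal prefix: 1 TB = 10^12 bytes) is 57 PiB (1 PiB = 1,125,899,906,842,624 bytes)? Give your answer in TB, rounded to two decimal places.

57 PiB = 57 × 2^50 bytes = 64,176,294,690,029,568 bytes
1 TB = 1,000,000,000,000 bytes
64,176,294,690,029,568 / 1,000,000,000,000 = 64,176.29 TB

64,176.29 TB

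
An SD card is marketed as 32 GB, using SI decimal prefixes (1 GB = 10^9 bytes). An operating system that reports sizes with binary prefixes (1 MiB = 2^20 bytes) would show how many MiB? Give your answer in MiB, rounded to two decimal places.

32 GB = 32 × 10^9 bytes = 32,000,000,000 bytes
1 MiB = 1,048,576 bytes
32,000,000,000 / 1,048,576 = 30,517.58 MiB

30,517.58 MiB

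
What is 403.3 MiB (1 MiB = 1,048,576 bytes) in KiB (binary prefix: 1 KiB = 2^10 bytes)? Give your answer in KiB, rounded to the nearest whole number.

403.3 MiB × 1,048,576 bytes/MiB = 422,890,700.8 bytes
1 KiB = 1,024 bytes
422,890,700.8 / 1,024 = 412,979 KiB

412,979 KiB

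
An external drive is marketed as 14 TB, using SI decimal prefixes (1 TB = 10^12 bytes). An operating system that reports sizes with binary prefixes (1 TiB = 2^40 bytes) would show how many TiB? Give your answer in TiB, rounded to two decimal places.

14 TB = 14 × 10^12 bytes = 14,000,000,000,000 bytes
1 TiB = 1,099,511,627,776 bytes
14,000,000,000,000 / 1,099,511,627,776 = 12.73 TiB

12.73 TiB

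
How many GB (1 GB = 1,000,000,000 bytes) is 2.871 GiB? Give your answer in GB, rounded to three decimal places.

3.083 GB

2.871 GiB = 2.871 × 2^30 bytes = 3,082,712,776.704 bytes
1 GB = 1,000,000,000 bytes
3,082,712,776.704 / 1,000,000,000 = 3.083 GB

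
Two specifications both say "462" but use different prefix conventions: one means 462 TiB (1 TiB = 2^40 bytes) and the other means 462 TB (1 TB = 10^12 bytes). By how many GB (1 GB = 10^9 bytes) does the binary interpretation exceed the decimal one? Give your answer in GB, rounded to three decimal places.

462 TiB = 462 × 1,099,511,627,776 = 507,974,372,032,512 bytes
462 TB = 462 × 1,000,000,000,000 = 462,000,000,000,000 bytes
difference = 45,974,372,032,512 bytes
45,974,372,032,512 / 1,000,000,000 = 45,974.372 GB

45,974.372 GB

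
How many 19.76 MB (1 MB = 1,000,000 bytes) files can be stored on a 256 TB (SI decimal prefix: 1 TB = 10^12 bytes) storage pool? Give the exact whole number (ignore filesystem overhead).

12,955,465

Capacity: 256 TB = 256,000,000,000,000 bytes
Per item: 19.76 MB = 19,760,000 bytes
⌊256,000,000,000,000 / 19,760,000⌋ = 12,955,465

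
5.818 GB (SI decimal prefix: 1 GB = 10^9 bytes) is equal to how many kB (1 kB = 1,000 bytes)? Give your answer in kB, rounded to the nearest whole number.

5,818,000 kB

5.818 GB = 5.818 × 10^9 bytes = 5,818,000,000 bytes
1 kB = 1,000 bytes
5,818,000,000 / 1,000 = 5,818,000 kB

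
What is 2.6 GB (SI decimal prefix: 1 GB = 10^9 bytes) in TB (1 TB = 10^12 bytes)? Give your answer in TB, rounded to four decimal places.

0.0026 TB

2.6 GB × 1,000,000,000 bytes/GB = 2,600,000,000 bytes
1 TB = 10^12 bytes = 1,000,000,000,000 bytes
2,600,000,000 / 1,000,000,000,000 = 0.0026 TB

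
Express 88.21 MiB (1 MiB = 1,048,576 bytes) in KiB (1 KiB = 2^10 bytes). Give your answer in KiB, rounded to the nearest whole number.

88.21 MiB = 88.21 × 2^20 bytes = 92,494,888.96 bytes
1 KiB = 1,024 bytes
92,494,888.96 / 1,024 = 90,327 KiB

90,327 KiB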